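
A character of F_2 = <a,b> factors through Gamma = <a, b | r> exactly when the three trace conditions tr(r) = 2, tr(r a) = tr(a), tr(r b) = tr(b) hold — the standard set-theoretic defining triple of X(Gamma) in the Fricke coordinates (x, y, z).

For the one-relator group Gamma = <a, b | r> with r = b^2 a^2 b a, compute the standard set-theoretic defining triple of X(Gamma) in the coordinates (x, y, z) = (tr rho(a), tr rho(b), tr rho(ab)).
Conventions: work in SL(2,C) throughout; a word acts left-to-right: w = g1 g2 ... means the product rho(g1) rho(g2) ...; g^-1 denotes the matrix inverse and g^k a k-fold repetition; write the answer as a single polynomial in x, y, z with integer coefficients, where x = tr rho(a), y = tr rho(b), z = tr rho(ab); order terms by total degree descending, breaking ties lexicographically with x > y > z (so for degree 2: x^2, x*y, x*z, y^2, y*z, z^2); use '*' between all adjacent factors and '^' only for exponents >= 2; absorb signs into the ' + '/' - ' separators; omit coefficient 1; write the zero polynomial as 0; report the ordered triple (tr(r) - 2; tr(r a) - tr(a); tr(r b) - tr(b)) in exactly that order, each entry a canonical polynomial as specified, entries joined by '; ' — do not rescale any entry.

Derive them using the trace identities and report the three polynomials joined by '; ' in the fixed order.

x*y*z^2 - x^2*z - y^2*z + z - 2; x^2*y*z^2 - x^3*z - 2*x*y^2*z + x^2*y + y^3 + 2*x*z - x - 3*y; x*y^2*z^2 - x^2*y*z - y^3*z - x*z^2 + 2*y*z + x - y

tr(b a b a) = tr(a b) tr(a b) - tr(1)  (split on a) = z^2 - 2
tr(b a b) = tr(b) tr(a b) - tr(a)  (reduce the b square) = y*z - x
tr(a^2 b a b) = tr(a) tr(b a b a) - tr(b a b)  (reduce the a square) = x*z^2 - y*z - x
tr(b a^2) = tr(a) tr(b a) - tr(b)  (reduce the a square) = x*z - y
tr(a^2 b a) = tr(a) tr(b a^2) - tr(b a)  (reduce the a square) = x^2*z - x*y - z
tr(b^2 a^2 b a) = tr(b) tr(a^2 b a b) - tr(a^2 b a)  (reduce the b square) = x*y*z^2 - x^2*z - y^2*z + z
tr(b^2) = tr(b) tr(b) - tr(1)  (reduce the b square) = y^2 - 2
tr(a^2 b^2) = tr(a) tr(b^2 a) - tr(b^2)  (reduce the a square) = x*y*z - x^2 - y^2 + 2
tr(b^2 a^2 b) = tr(b) tr(a^2 b^2) - tr(a^2 b)  (reduce the b square) = x*y^2*z - x^2*y - y^3 - x*z + 3*y
tr(b^2 a^2 b a^2) = tr(a) tr(b^2 a^2 b a) - tr(b^2 a^2 b)  (reduce the a square) = x^2*y*z^2 - x^3*z - 2*x*y^2*z + x^2*y + y^3 + 2*x*z - 3*y
tr(b^2 a^2 b a b) = tr(b) tr(a^2 b a b^2) - tr(a^2 b a b) = x*y^2*z^2 - x^2*y*z - y^3*z - x*z^2 + 2*y*z + x
assemble the triple (tr(r) - 2; tr(r a) - x; tr(r b) - y)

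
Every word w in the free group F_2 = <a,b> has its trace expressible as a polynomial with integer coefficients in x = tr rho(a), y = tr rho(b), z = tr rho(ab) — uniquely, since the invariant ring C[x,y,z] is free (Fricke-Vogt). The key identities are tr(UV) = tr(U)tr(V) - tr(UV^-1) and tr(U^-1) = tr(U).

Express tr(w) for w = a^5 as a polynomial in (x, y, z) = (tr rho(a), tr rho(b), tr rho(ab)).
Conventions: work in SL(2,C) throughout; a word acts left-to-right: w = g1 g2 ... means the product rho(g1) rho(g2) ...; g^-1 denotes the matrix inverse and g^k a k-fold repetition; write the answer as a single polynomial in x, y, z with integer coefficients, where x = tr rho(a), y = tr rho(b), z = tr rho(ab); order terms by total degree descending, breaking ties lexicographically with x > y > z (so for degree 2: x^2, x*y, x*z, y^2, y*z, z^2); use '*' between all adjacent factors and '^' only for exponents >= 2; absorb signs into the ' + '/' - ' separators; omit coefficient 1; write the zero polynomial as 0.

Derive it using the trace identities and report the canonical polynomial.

x^5 - 5*x^3 + 5*x

trace(a^2) = trace(a)*trace(a) - trace(1)  (reduce the a square) = x^2 - 2
next, trace(a^3) = trace(a)*trace(a^2) - trace(a)  (reduce the a square) = x^3 - 3*x
and trace(a^4) = trace(a)*trace(a^3) - trace(a^2)  (reduce the a square) = x^4 - 4*x^2 + 2
trace(a^5) = trace(a)*trace(a^4) - trace(a^3)  (reduce the a square) = x^5 - 5*x^3 + 5*x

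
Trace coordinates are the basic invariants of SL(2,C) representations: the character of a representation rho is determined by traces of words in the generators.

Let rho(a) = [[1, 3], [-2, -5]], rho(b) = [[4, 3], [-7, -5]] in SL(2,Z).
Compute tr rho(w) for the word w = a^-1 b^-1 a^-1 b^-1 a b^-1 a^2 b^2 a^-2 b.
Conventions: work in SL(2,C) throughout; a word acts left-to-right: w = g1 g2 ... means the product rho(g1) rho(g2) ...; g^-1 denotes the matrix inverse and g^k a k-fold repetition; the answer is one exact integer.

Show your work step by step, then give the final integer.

-1282

rho(a^-1) = [[-5, -3], [2, 1]]
... * rho(b^-1) = [[-5, -3], [7, 4]]  ->  [[4, 3], [-3, -2]]
... * rho(a^-1) = [[-5, -3], [2, 1]]  ->  [[-14, -9], [11, 7]]
... * rho(b^-1) = [[-5, -3], [7, 4]]  ->  [[7, 6], [-6, -5]]
... * rho(a) = [[1, 3], [-2, -5]]  ->  [[-5, -9], [4, 7]]
... * rho(b^-1) = [[-5, -3], [7, 4]]  ->  [[-38, -21], [29, 16]]
... * rho(a) = [[1, 3], [-2, -5]]  ->  [[4, -9], [-3, 7]]
... * rho(a) = [[1, 3], [-2, -5]]  ->  [[22, 57], [-17, -44]]
... * rho(b) = [[4, 3], [-7, -5]]  ->  [[-311, -219], [240, 169]]
... * rho(b) = [[4, 3], [-7, -5]]  ->  [[289, 162], [-223, -125]]
... * rho(a^-1) = [[-5, -3], [2, 1]]  ->  [[-1121, -705], [865, 544]]
... * rho(a^-1) = [[-5, -3], [2, 1]]  ->  [[4195, 2658], [-3237, -2051]]
... * rho(b) = [[4, 3], [-7, -5]]  ->  [[-1826, -705], [1409, 544]]
tr = -1826 + 544 = -1282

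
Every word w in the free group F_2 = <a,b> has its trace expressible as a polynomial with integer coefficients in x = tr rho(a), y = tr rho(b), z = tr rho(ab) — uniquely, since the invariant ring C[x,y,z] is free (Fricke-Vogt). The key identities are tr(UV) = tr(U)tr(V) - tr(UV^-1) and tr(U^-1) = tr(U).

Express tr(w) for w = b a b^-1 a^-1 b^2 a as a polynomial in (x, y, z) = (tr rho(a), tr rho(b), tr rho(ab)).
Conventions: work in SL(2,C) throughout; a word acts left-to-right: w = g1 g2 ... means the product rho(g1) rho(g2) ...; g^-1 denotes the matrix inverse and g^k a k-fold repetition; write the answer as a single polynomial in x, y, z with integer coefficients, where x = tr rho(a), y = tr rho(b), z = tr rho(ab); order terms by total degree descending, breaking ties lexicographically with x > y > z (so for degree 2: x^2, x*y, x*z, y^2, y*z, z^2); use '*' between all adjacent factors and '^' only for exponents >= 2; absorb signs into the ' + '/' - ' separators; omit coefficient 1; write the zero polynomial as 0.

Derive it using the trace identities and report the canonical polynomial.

trace(b a b a) = trace(a b) * trace(a b) - trace(1)   [split at repeated a] = z^2 - 2
trace(b a b) = trace(b) * trace(a b) - trace(a) = y*z - x
trace(a b a^2 b) = trace(a) * trace(b a b a) - trace(b a b) = x*z^2 - y*z - x
trace(b a^2) = trace(a) * trace(b a) - trace(b) = x*z - y
trace(a b a^2) = trace(a) * trace(b a^2) - trace(b a) = x^2*z - x*y - z
trace(a b^2 a b a) = trace(b) * trace(a b a^2 b) - trace(a b a^2) = x*y*z^2 - x^2*z - y^2*z + z
trace(a b a b a b) = trace(a b) * trace(a b a b) - trace(a^-1 b^-1)   [split at repeated a] = z^3 - 3*z
trace(a b^2 a b a b) = trace(b) * trace(a b a b a b) - trace(a b a b a) = y*z^3 - x*z^2 - 2*y*z + x
trace(b^2 a b a b^-1 a) = trace(a b^2 a b a) * trace(b) - trace(a b^2 a b a b) = x*y^2*z^2 - x^2*y*z - y^3*z - y*z^3 + x*z^2 + 3*y*z - x
trace(b a b^-1 a^-1 b^2 a) = trace(b^2 a b a b^-1) * trace(a) - trace(b^2 a b a b^-1 a) = -x*y^2*z^2 + x^2*y*z + y^3*z + y*z^3 - 3*y*z - x

-x*y^2*z^2 + x^2*y*z + y^3*z + y*z^3 - 3*y*z - x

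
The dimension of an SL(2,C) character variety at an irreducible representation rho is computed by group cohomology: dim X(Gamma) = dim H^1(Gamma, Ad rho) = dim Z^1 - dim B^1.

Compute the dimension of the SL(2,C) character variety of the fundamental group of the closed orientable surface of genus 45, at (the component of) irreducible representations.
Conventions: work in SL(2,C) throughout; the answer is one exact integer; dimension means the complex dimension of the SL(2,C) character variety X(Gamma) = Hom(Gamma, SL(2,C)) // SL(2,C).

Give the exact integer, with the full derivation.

264

pi_1 of the closed genus-45 surface has 90 generators bound by the single product-of-commutators relator.
Unconstrained cocycle data is one sl_2 vector per generator (270 dimensions), cut by the relator condition d_2(z) = 0.
At an irreducible rho, H^2 = coker(d_2) vanishes (Poincare duality: H^2 is dual to H^0 = invariants = 0), so d_2 is surjective onto sl_2 and dim Z^1 = 270 - 3 = 267.
As always at irreducible rho, dim B^1 = 3.
dim H^1 = 267 - 3 = 264 = dim X.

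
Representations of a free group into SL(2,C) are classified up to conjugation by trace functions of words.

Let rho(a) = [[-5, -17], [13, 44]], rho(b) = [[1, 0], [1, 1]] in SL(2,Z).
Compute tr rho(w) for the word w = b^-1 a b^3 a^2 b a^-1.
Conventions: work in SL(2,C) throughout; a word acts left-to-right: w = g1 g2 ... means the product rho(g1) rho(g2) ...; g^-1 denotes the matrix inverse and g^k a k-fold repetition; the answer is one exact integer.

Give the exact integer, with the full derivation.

-136878

rho(b^-1) = [[1, 0], [-1, 1]]
... * rho(a) = [[-5, -17], [13, 44]]  ->  [[-5, -17], [18, 61]]
... * rho(b) = [[1, 0], [1, 1]]  ->  [[-22, -17], [79, 61]]
... * rho(b) = [[1, 0], [1, 1]]  ->  [[-39, -17], [140, 61]]
... * rho(b) = [[1, 0], [1, 1]]  ->  [[-56, -17], [201, 61]]
... * rho(a) = [[-5, -17], [13, 44]]  ->  [[59, 204], [-212, -733]]
... * rho(a) = [[-5, -17], [13, 44]]  ->  [[2357, 7973], [-8469, -28648]]
... * rho(b) = [[1, 0], [1, 1]]  ->  [[10330, 7973], [-37117, -28648]]
... * rho(a^-1) = [[44, 17], [-13, -5]]  ->  [[350871, 135745], [-1260724, -487749]]
tr = 350871 + -487749 = -136878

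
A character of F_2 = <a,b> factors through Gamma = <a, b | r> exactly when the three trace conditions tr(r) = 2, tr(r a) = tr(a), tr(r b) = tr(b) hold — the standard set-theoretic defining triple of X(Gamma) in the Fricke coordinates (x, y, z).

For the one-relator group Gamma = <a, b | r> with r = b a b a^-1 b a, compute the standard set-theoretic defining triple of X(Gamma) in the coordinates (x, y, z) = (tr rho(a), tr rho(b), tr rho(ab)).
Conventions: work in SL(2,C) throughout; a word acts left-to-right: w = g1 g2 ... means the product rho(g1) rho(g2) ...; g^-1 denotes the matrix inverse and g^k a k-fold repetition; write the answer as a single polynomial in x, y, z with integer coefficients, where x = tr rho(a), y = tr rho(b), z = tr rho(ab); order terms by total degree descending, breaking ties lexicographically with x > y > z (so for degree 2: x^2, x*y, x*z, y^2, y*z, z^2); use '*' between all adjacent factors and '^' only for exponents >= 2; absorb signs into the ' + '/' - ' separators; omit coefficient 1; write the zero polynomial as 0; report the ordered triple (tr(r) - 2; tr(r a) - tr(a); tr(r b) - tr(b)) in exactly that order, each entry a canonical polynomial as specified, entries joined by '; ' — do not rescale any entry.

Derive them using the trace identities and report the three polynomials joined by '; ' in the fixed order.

so tr(a b a b) = tr(a b) tr(a b) - tr(1)  (split on a) = z^2 - 2
tr(a b a) = tr(a) tr(b a) - tr(b)  (reduce the a square) = x*z - y
tr(b a b a b) = tr(b) tr(a b a b) - tr(a b a)  (reduce the b square) = y*z^2 - x*z - y
reduce: tr(b a b a b a) = tr(a b a b) tr(a b) - tr(b a)  (split on a) = z^3 - 3*z
so tr(b a b a^-1 b a) = tr(b a b a b) tr(a) - tr(b a b a b a)  (eliminate a^-1) = x*y*z^2 - x^2*z - z^3 - x*y + 3*z
so tr(b a b) = tr(b) tr(a b) - tr(a) = y*z - x
so tr(a^2 b a b) = tr(a) tr(b a b a) - tr(b a b) = x*z^2 - y*z - x
tr(a^2 b a) = tr(a) tr(a b a) - tr(a b) = x^2*z - x*y - z
so tr(b a^2 b a b) = tr(b) tr(a^2 b a b) - tr(a^2 b a) = x*y*z^2 - x^2*z - y^2*z + z
tr(b a^2 b a b a) = tr(a) tr(b a b a b a) - tr(b a b a b) = x*z^3 - y*z^2 - 2*x*z + y
tr(b a b a^-1 b a^2) = tr(b a^2 b a b) tr(a) - tr(b a^2 b a b a) = x^2*y*z^2 - x^3*z - x*y^2*z - x*z^3 + y*z^2 + 3*x*z - y
tr(a^2) = tr(a) tr(a) - tr(1) = x^2 - 2
so tr(a b^2 a) = tr(b) tr(a^2 b) - tr(a^2) = x*y*z - x^2 - y^2 + 2
so tr(b a b^2 a b) = tr(b) tr(a b^2 a b) - tr(a b^2 a) = y^2*z^2 - 2*x*y*z + x^2 - 2
so tr(b a b^2 a b a) = tr(b) tr(a b a b a b) - tr(a b a b a) = y*z^3 - x*z^2 - 2*y*z + x
tr(b a b a^-1 b a b) = tr(b a b^2 a b) tr(a) - tr(b a b^2 a b a) = x*y^2*z^2 - 2*x^2*y*z - y*z^3 + x^3 + x*z^2 + 2*y*z - 3*x
assemble the triple (tr(r) - 2; tr(r a) - x; tr(r b) - y)

x*y*z^2 - x^2*z - z^3 - x*y + 3*z - 2; x^2*y*z^2 - x^3*z - x*y^2*z - x*z^3 + y*z^2 + 3*x*z - x - y; x*y^2*z^2 - 2*x^2*y*z - y*z^3 + x^3 + x*z^2 + 2*y*z - 3*x - y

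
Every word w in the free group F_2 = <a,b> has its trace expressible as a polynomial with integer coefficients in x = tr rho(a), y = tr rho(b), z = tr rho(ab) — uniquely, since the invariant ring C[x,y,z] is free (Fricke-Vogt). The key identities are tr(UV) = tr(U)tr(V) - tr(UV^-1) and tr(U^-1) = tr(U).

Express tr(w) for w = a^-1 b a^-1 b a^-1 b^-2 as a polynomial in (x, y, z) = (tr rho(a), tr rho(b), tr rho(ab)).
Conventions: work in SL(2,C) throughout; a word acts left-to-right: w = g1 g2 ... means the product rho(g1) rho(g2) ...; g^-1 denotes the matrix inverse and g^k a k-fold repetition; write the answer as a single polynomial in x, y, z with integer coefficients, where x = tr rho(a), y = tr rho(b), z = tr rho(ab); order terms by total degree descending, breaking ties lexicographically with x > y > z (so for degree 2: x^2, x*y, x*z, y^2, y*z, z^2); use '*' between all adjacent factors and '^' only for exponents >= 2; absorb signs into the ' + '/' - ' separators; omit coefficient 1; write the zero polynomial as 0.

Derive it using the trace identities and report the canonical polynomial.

trace(b^2) = trace(b) trace(b) - trace(1) = y^2 - 2
trace(b^2 a) = trace(b) trace(a b) - trace(a) = y*z - x
trace(b a^-1 b) = trace(b^2) trace(a) - trace(b^2 a) = x*y^2 - y*z - x
trace(b a b a) = trace(b a) trace(b a) - trace(1)   [split at repeated b] = z^2 - 2
trace(b a^-1 b a) = trace(b a b) trace(a) - trace(b a b a) = x*y*z - x^2 - z^2 + 2
trace(b a^-1 b a^-1) = trace(b a^-1 b) trace(a) - trace(b a^-1 b a) = x^2*y^2 - 2*x*y*z + z^2 - 2
trace(a^-1 b a^-1 b a^-1) = trace(b a^-1 b a^-1) trace(a) - trace(b a^-1 b) = x^3*y^2 - 2*x^2*y*z - x*y^2 + x*z^2 + y*z - x
trace(b^3) = trace(b) trace(b^2) - trace(b) = y^3 - 3*y
trace(b^3 a) = trace(b) trace(b a b) - trace(b a) = y^2*z - x*y - z
trace(b^2 a^-1 b) = trace(b^3) trace(a) - trace(b^3 a) = x*y^3 - y^2*z - 2*x*y + z
trace(a b a) = trace(a) trace(b a) - trace(b) = x*z - y
trace(b a b^2 a) = trace(b) trace(a b a b) - trace(a b a) = y*z^2 - x*z - y
trace(b^2 a^-1 b a) = trace(b a b^2) trace(a) - trace(b a b^2 a) = x*y^2*z - x^2*y - y*z^2 + y
trace(b a^-1 b a^-1 b) = trace(b^2 a^-1 b) trace(a) - trace(b^2 a^-1 b a) = x^2*y^3 - 2*x*y^2*z - x^2*y + y*z^2 + x*z - y
trace(b a b a b a) = trace(b a b a) trace(b a) - trace(a b)   [split at repeated b] = z^3 - 3*z
trace(b a^-1 b a b a) = trace(b a b a b) trace(a) - trace(b a b a b a) = x*y*z^2 - x^2*z - z^3 - x*y + 3*z
trace(b a^-1 b a^-1 b a) = trace(b a^-1 b a b) trace(a) - trace(b a^-1 b a b a) = x^2*y^2*z - x^3*y - 2*x*y*z^2 + x^2*z + z^3 + 2*x*y - 3*z
trace(a^-1 b a^-1 b a^-1 b) = trace(b a^-1 b a^-1 b) trace(a) - trace(b a^-1 b a^-1 b a) = x^3*y^3 - 3*x^2*y^2*z + 3*x*y*z^2 - z^3 - 3*x*y + 3*z
trace(a^-1 b a^-1 b a^-1 b^-1) = trace(a^-1 b a^-1 b a^-1) trace(b) - trace(a^-1 b a^-1 b a^-1 b) = x^2*y^2*z - x*y^3 - 2*x*y*z^2 + y^2*z + z^3 + 2*x*y - 3*z
trace(a^-1 b a^-1 b a^-1 b^-2) = trace(a^-1 b a^-1 b a^-1 b^-1) trace(b) - trace(a^-1 b a^-1 b a^-1) = x^2*y^3*z - x^3*y^2 - x*y^4 - 2*x*y^2*z^2 + 2*x^2*y*z + y^3*z + y*z^3 + 3*x*y^2 - x*z^2 - 4*y*z + x

x^2*y^3*z - x^3*y^2 - x*y^4 - 2*x*y^2*z^2 + 2*x^2*y*z + y^3*z + y*z^3 + 3*x*y^2 - x*z^2 - 4*y*z + x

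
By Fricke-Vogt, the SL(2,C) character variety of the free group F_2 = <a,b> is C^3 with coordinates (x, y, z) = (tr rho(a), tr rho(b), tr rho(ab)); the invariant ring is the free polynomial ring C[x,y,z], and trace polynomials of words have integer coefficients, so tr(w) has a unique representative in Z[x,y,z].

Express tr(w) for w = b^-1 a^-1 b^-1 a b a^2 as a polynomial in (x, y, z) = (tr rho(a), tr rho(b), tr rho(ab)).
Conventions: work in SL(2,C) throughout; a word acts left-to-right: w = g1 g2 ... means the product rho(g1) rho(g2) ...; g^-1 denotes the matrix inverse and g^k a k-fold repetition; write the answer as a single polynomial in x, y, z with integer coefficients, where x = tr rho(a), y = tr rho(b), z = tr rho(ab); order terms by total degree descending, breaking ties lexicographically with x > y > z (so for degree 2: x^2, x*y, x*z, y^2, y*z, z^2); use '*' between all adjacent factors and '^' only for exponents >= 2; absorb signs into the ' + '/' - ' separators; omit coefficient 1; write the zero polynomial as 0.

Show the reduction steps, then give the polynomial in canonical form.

x^2*y*z^2 - x^3*z - x*y^2*z - x*z^3 + x^2*y + 3*x*z - y

trace(a b a) = trace(a) * trace(b a) - trace(b) = x*z - y
trace(a b a^2) = trace(a) * trace(a b a) - trace(a b) = x^2*z - x*y - z
trace(b a b a) = trace(b a) * trace(b a) - trace(1) = z^2 - 2
trace(b a b) = trace(b) * trace(a b) - trace(a) = y*z - x
trace(a b a^2 b) = trace(a) * trace(b a b a) - trace(b a b) = x*z^2 - y*z - x
trace(b^-1 a b a^2) = trace(a b a^2) * trace(b) - trace(a b a^2 b) = x^2*y*z - x*y^2 - x*z^2 + x
trace(b^-1 a b a^2 b^-1) = trace(b^-1 a b a^2) * trace(b) - trace(b^-1 a b a^2 b) = x^2*y^2*z - x*y^3 - x*y*z^2 - x^2*z + 2*x*y + z
trace(a^2 b a^2) = trace(a) * trace(b a^3) - trace(b a^2) = x^3*z - x^2*y - 2*x*z + y
trace(a^2) = trace(a) * trace(a) - trace(1) = x^2 - 2
trace(b a^2 b) = trace(b) * trace(a^2 b) - trace(a^2) = x*y*z - x^2 - y^2 + 2
trace(a^2 b a^2 b) = trace(a) * trace(b a^2 b a) - trace(b a^2 b) = x^2*z^2 - 2*x*y*z + y^2 - 2
trace(a b a^2 b^-1 a) = trace(a^2 b a^2) * trace(b) - trace(a^2 b a^2 b) = x^3*y*z - x^2*y^2 - x^2*z^2 + 2
trace(a b a b a^2) = trace(a) * trace(b a b a^2) - trace(b a b a) = x^2*z^2 - x*y*z - x^2 - z^2 + 2
trace(b a b a b a) = trace(a b a b) * trace(a b) - trace(b a) = z^3 - 3*z
trace(b a b a b) = trace(b) * trace(a b a b) - trace(a b a) = y*z^2 - x*z - y
trace(a b a b a^2 b) = trace(a) * trace(b a b a b a) - trace(b a b a b) = x*z^3 - y*z^2 - 2*x*z + y
trace(a b a^2 b^-1 a b) = trace(a b a b a^2) * trace(b) - trace(a b a b a^2 b) = x^2*y*z^2 - x*y^2*z - x*z^3 - x^2*y + 2*x*z + y
trace(b^-1 a b a^2 b^-1 a) = trace(a b a^2 b^-1 a) * trace(b) - trace(a b a^2 b^-1 a b) = x^3*y^2*z - x^2*y^3 - 2*x^2*y*z^2 + x*y^2*z + x*z^3 + x^2*y - 2*x*z + y
trace(b^-1 a^-1 b^-1 a b a^2) = trace(b^-1 a b a^2 b^-1) * trace(a) - trace(b^-1 a b a^2 b^-1 a) = x^2*y*z^2 - x^3*z - x*y^2*z - x*z^3 + x^2*y + 3*x*z - y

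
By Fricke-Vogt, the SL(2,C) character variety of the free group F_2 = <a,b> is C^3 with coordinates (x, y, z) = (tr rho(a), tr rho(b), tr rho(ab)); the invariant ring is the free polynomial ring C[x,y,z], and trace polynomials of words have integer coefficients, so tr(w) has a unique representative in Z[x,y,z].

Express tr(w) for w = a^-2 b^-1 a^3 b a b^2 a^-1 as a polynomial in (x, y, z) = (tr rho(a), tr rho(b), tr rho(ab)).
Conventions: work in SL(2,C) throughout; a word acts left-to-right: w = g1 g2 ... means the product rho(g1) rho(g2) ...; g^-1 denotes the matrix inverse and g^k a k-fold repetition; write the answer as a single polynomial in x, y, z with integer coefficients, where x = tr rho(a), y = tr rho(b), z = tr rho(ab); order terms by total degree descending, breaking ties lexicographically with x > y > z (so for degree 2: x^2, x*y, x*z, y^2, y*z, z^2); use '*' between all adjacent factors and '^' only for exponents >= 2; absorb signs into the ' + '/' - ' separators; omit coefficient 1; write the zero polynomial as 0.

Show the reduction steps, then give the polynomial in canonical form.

-x^5*y^2*z^2 + x^6*y*z + x^4*y^3*z + x^4*y*z^3 + 2*x^3*y^2*z^2 - 5*x^4*y*z - 2*x^2*y^3*z - 2*x^2*y*z^3 - x^5 - x^3*y^2 - x^3*z^2 - x*y^2*z^2 + 8*x^2*y*z + y^3*z + y*z^3 + 5*x^3 + x*y^2 + x*z^2 - 3*y*z - 5*x

and tr(a b a b) = tr(b a)*tr(b a) - tr(1)  (split on b) = z^2 - 2
tr(a b a) = tr(a)*tr(b a) - tr(b)  (reduce the a square) = x*z - y
and tr(a b a b^2) = tr(b)*tr(a b a b) - tr(a b a)  (reduce the b square) = y*z^2 - x*z - y
next, tr(b a b) = tr(b)*tr(a b) - tr(a)  (reduce the b square) = y*z - x
tr(a b a b a) = tr(a)*tr(b a b a) - tr(b a b)  (reduce the a square) = x*z^2 - y*z - x
and tr(a^3 b a b) = tr(a)*tr(a b a b a) - tr(a b a b)  (reduce the a square) = x^2*z^2 - x*y*z - x^2 - z^2 + 2
next, tr(a^2 b a) = tr(a)*tr(a b a) - tr(a b)  (reduce the a square) = x^2*z - x*y - z
and tr(a^3 b a) = tr(a)*tr(a^2 b a) - tr(a^2 b)  (reduce the a square) = x^3*z - x^2*y - 2*x*z + y
tr(a^3 b a b^2) = tr(b)*tr(a^3 b a b) - tr(a^3 b a)  (reduce the b square) = x^2*y*z^2 - x^3*z - x*y^2*z - y*z^2 + 2*x*z + y
tr(b a^3 b a b^2) = tr(b)*tr(a^3 b a b^2) - tr(a^3 b a b)  (reduce the b square) = x^2*y^2*z^2 - x^3*y*z - x*y^3*z - x^2*z^2 - y^2*z^2 + 3*x*y*z + x^2 + y^2 + z^2 - 2
tr(a b a b a b) = tr(a b a b)*tr(a b) - tr(b a)  (split on a) = z^3 - 3*z
next, tr(b a b^2 a b a) = tr(b)*tr(a b a b a b) - tr(a b a b a)  (reduce the b square) = y*z^3 - x*z^2 - 2*y*z + x
next, tr(a^2) = tr(a)*tr(a) - tr(1)  (reduce the a square) = x^2 - 2
and tr(a b^2 a) = tr(b)*tr(a^2 b) - tr(a^2)  (reduce the b square) = x*y*z - x^2 - y^2 + 2
next, tr(b a b^2 a b) = tr(b)*tr(a b^2 a b) - tr(a b^2 a)  (reduce the b square) = y^2*z^2 - 2*x*y*z + x^2 - 2
and tr(a b a b^2 a b a) = tr(a)*tr(b a b^2 a b a) - tr(b a b^2 a b)  (reduce the a square) = x*y*z^3 - x^2*z^2 - y^2*z^2 + 2
tr(b a^3 b a b^2 a) = tr(a)*tr(a b a b^2 a b a) - tr(a b a b^2 a b)  (reduce the a square) = x^2*y*z^3 - x^3*z^2 - x*y^2*z^2 - y*z^3 + x*z^2 + 2*y*z + x
tr(a^-1 b a^3 b a b^2) = tr(b a^3 b a b^2)*tr(a) - tr(b a^3 b a b^2 a)  (eliminate a^-1) = x^3*y^2*z^2 - x^4*y*z - x^2*y^3*z - x^2*y*z^3 + 3*x^2*y*z + y*z^3 + x^3 + x*y^2 - 2*y*z - 3*x
and tr(a^3 b a b^2 a^-2 b) = tr(a^-1 b a^3 b a b^2)*tr(a) - tr(a^-1 b a^3 b a b^2 a)  (eliminate a^-1) = x^4*y^2*z^2 - x^5*y*z - x^3*y^3*z - x^3*y*z^3 - x^2*y^2*z^2 + 4*x^3*y*z + x*y^3*z + x*y*z^3 + x^4 + x^2*y^2 + x^2*z^2 + y^2*z^2 - 5*x*y*z - 4*x^2 - y^2 - z^2 + 2
tr(a^-1 b^-1 a^3 b a b^2 a^-1) = tr(a^3 b a b^2 a^-2)*tr(b) - tr(a^3 b a b^2 a^-2 b)  (eliminate b^-1) = -x^4*y^2*z^2 + x^5*y*z + x^3*y^3*z + x^3*y*z^3 + x^2*y^2*z^2 - 4*x^3*y*z - x*y^3*z - x*y*z^3 - x^4 - x^2*y^2 - x^2*z^2 + 4*x*y*z + 4*x^2 + z^2 - 2
next, tr(b a b^2) = tr(b)*tr(b a b) - tr(b a)  (reduce the b square) = y^2*z - x*y - z
tr(a^2 b a b^2) = tr(a)*tr(b a b^2 a) - tr(b a b^2)  (reduce the a square) = x*y*z^2 - x^2*z - y^2*z + z
tr(a^3 b a b^2 a) = tr(a)*tr(a^2 b a b^2 a) - tr(a^2 b a b^2)  (reduce the a square) = x^3*y*z^2 - x^4*z - x^2*y^2*z - 2*x*y*z^2 + 3*x^2*z + y^2*z + x*y - z
next, tr(b^-1 a^3 b a b^2 a) = tr(a^3 b a b^2 a)*tr(b) - tr(a^3 b a b^2 a b)  (eliminate b^-1) = x^3*y^2*z^2 - x^4*y*z - x^2*y^3*z - x^2*y*z^3 + x^3*z^2 - x*y^2*z^2 + 3*x^2*y*z + y^3*z + y*z^3 + x*y^2 - x*z^2 - 3*y*z - x
next, tr(a^-1 b^-1 a^3 b a b^2) = tr(b^-1 a^3 b a b^2)*tr(a) - tr(b^-1 a^3 b a b^2 a)  (eliminate a^-1) = -x^3*y^2*z^2 + x^4*y*z + x^2*y^3*z + x^2*y*z^3 + x*y^2*z^2 - 4*x^2*y*z - y^3*z - y*z^3 - x^3 - x*y^2 + 3*y*z + 3*x
and tr(a^-2 b^-1 a^3 b a b^2 a^-1) = tr(a^-1 b^-1 a^3 b a b^2 a^-1)*tr(a) - tr(a^-1 b^-1 a^3 b a b^2)  (eliminate a^-1) = -x^5*y^2*z^2 + x^6*y*z + x^4*y^3*z + x^4*y*z^3 + 2*x^3*y^2*z^2 - 5*x^4*y*z - 2*x^2*y^3*z - 2*x^2*y*z^3 - x^5 - x^3*y^2 - x^3*z^2 - x*y^2*z^2 + 8*x^2*y*z + y^3*z + y*z^3 + 5*x^3 + x*y^2 + x*z^2 - 3*y*z - 5*x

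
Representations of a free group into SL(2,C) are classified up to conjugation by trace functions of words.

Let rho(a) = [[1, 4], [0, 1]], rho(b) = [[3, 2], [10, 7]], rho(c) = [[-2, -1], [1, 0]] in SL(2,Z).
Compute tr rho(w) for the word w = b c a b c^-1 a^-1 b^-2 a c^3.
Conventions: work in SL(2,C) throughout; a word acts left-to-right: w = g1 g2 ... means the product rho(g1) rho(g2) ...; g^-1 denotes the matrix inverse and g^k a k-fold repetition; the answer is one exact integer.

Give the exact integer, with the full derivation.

1252682

rho(b) = [[3, 2], [10, 7]]
... * rho(c) = [[-2, -1], [1, 0]]  ->  [[-4, -3], [-13, -10]]
... * rho(a) = [[1, 4], [0, 1]]  ->  [[-4, -19], [-13, -62]]
... * rho(b) = [[3, 2], [10, 7]]  ->  [[-202, -141], [-659, -460]]
... * rho(c^-1) = [[0, 1], [-1, -2]]  ->  [[141, 80], [460, 261]]
... * rho(a^-1) = [[1, -4], [0, 1]]  ->  [[141, -484], [460, -1579]]
... * rho(b^-1) = [[7, -2], [-10, 3]]  ->  [[5827, -1734], [19010, -5657]]
... * rho(b^-1) = [[7, -2], [-10, 3]]  ->  [[58129, -16856], [189640, -54991]]
... * rho(a) = [[1, 4], [0, 1]]  ->  [[58129, 215660], [189640, 703569]]
... * rho(c) = [[-2, -1], [1, 0]]  ->  [[99402, -58129], [324289, -189640]]
... * rho(c) = [[-2, -1], [1, 0]]  ->  [[-256933, -99402], [-838218, -324289]]
... * rho(c) = [[-2, -1], [1, 0]]  ->  [[414464, 256933], [1352147, 838218]]
tr = 414464 + 838218 = 1252682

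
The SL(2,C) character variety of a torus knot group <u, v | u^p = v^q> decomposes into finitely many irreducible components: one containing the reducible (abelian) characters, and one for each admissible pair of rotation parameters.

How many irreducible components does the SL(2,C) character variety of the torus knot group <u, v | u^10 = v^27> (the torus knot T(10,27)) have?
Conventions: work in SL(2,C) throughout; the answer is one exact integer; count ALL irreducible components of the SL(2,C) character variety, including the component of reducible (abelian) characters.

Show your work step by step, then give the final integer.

118

Gamma = < u, v | u^10 = v^27 > (torus knot T(10,27)); the central element u^10 = v^27 acts as +I or -I in any irreducible SL(2,C) representation.
On an irreducible component, tr(u) is locked at 2*cos(pi*alpha/10) for some alpha in 1..9, and tr(v) at 2*cos(pi*beta/27) for some beta in 1..26.
The two central values (-1)^alpha I and (-1)^beta I must be the same matrix, so alpha and beta share a parity.
Counting: 5 odd alphas x 13 odd betas + 4 even alphas x 13 even betas = 65 + 52 = 117.
Total: 117 irreducible-character components + 1 reducible (abelian) component = 118.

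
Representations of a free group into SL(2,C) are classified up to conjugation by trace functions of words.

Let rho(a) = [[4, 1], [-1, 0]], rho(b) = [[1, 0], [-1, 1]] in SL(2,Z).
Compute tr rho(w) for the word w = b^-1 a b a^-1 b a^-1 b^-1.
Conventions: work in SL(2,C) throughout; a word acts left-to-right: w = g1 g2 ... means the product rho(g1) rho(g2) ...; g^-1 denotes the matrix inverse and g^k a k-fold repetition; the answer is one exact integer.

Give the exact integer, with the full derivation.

14

rho(b^-1) = [[1, 0], [1, 1]]
... * rho(a) = [[4, 1], [-1, 0]]  ->  [[4, 1], [3, 1]]
... * rho(b) = [[1, 0], [-1, 1]]  ->  [[3, 1], [2, 1]]
... * rho(a^-1) = [[0, -1], [1, 4]]  ->  [[1, 1], [1, 2]]
... * rho(b) = [[1, 0], [-1, 1]]  ->  [[0, 1], [-1, 2]]
... * rho(a^-1) = [[0, -1], [1, 4]]  ->  [[1, 4], [2, 9]]
... * rho(b^-1) = [[1, 0], [1, 1]]  ->  [[5, 4], [11, 9]]
tr = 5 + 9 = 14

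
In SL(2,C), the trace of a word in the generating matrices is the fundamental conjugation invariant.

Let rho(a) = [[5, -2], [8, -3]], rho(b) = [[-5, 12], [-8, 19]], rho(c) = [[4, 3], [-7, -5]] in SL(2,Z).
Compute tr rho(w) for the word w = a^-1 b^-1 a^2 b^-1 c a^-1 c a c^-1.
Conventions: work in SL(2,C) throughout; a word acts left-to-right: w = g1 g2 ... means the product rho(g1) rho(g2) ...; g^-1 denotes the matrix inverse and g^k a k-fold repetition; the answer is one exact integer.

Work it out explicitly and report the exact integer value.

103191685

rho(a^-1) = [[-3, 2], [-8, 5]]
... * rho(b^-1) = [[19, -12], [8, -5]]  ->  [[-41, 26], [-112, 71]]
... * rho(a) = [[5, -2], [8, -3]]  ->  [[3, 4], [8, 11]]
... * rho(a) = [[5, -2], [8, -3]]  ->  [[47, -18], [128, -49]]
... * rho(b^-1) = [[19, -12], [8, -5]]  ->  [[749, -474], [2040, -1291]]
... * rho(c) = [[4, 3], [-7, -5]]  ->  [[6314, 4617], [17197, 12575]]
... * rho(a^-1) = [[-3, 2], [-8, 5]]  ->  [[-55878, 35713], [-152191, 97269]]
... * rho(c) = [[4, 3], [-7, -5]]  ->  [[-473503, -346199], [-1289647, -942918]]
... * rho(a) = [[5, -2], [8, -3]]  ->  [[-5137107, 1985603], [-13991579, 5408048]]
... * rho(c^-1) = [[-5, -3], [7, 4]]  ->  [[39584756, 23353733], [107814231, 63606929]]
tr = 39584756 + 63606929 = 103191685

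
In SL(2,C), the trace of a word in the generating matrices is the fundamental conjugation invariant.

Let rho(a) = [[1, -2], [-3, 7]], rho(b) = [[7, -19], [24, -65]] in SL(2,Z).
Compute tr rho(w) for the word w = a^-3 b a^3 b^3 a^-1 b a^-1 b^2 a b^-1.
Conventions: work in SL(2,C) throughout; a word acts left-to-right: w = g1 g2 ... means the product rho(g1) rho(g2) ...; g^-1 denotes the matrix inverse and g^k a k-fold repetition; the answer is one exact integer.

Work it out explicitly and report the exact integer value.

-1565300865147278050

rho(a^-1) = [[7, 2], [3, 1]]
... * rho(a^-1) = [[7, 2], [3, 1]]  ->  [[55, 16], [24, 7]]
... * rho(a^-1) = [[7, 2], [3, 1]]  ->  [[433, 126], [189, 55]]
... * rho(b) = [[7, -19], [24, -65]]  ->  [[6055, -16417], [2643, -7166]]
... * rho(a) = [[1, -2], [-3, 7]]  ->  [[55306, -127029], [24141, -55448]]
... * rho(a) = [[1, -2], [-3, 7]]  ->  [[436393, -999815], [190485, -436418]]
... * rho(a) = [[1, -2], [-3, 7]]  ->  [[3435838, -7871491], [1499739, -3435896]]
... * rho(b) = [[7, -19], [24, -65]]  ->  [[-164864918, 446365993], [-71963331, 194838199]]
... * rho(b) = [[7, -19], [24, -65]]  ->  [[9558729406, -25881356103], [4172373459, -11297179646]]
... * rho(b) = [[7, -19], [24, -65]]  ->  [[-554241440630, 1500672287981], [-241925697291, 655041581269]]
... * rho(a^-1) = [[7, 2], [3, 1]]  ->  [[622326779533, 392189406721], [271644862770, 171190186687]]
... * rho(b) = [[7, -19], [24, -65]]  ->  [[13768833218035, -37316520247992], [6010078519878, -16288614527285]]
... * rho(a^-1) = [[7, 2], [3, 1]]  ->  [[-15567728217731, -9778853811922], [-6795293942709, -4268457487529]]
... * rho(b) = [[7, -19], [24, -65]]  ->  [[-343666589010245, 931412333911819], [-150010037299659, 406560321600856]]
... * rho(b) = [[7, -19], [24, -65]]  ->  [[19948229890811941, -54012136513073580], [8707377457322931, -23576230195362119]]
... * rho(a) = [[1, -2], [-3, 7]]  ->  [[181984639430032681, -417981415373138942], [79436068043409288, -182448366282180695]]
... * rho(b^-1) = [[-65, 19], [-24, 7]]  ->  [[-1797447593996789657, 531838241558648345], [-784583632049267040, 232146728849511607]]
tr = -1797447593996789657 + 232146728849511607 = -1565300865147278050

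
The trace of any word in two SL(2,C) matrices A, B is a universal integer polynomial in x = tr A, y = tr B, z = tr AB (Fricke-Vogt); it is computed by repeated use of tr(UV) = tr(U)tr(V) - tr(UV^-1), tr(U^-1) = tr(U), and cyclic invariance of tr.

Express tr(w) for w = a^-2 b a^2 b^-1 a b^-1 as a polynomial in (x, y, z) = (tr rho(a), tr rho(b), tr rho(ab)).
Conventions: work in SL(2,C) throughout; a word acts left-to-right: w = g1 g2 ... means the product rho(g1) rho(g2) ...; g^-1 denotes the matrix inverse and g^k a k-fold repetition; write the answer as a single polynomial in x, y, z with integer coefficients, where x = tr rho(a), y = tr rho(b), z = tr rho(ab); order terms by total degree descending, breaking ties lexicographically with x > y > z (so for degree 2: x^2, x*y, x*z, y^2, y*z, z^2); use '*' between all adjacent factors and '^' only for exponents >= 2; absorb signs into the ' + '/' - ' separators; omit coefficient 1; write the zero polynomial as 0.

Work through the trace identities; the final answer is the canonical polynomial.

tr(b a^2) = tr(a) * tr(b a) - tr(b) = x*z - y
tr(a^3 b) = tr(a) * tr(b a^2) - tr(b a) = x^2*z - x*y - z
tr(a^2) = tr(a) * tr(a) - tr(1) = x^2 - 2
tr(a^3) = tr(a) * tr(a^2) - tr(a) = x^3 - 3*x
tr(b a^3 b) = tr(b) * tr(a^3 b) - tr(a^3) = x^2*y*z - x^3 - x*y^2 - y*z + 3*x
tr(b a b a) = tr(a b) * tr(a b) - tr(1)   [split at repeated a] = z^2 - 2
tr(b a b) = tr(b) * tr(a b) - tr(a) = y*z - x
tr(a b a b a) = tr(a) * tr(b a b a) - tr(b a b) = x*z^2 - y*z - x
tr(b a^3 b a) = tr(a) * tr(a b a b a) - tr(a b a b) = x^2*z^2 - x*y*z - x^2 - z^2 + 2
tr(a^-1 b a^3 b) = tr(b a^3 b) * tr(a) - tr(b a^3 b a) = x^3*y*z - x^4 - x^2*y^2 - x^2*z^2 + 4*x^2 + z^2 - 2
tr(b a^3 b^-1 a^-1) = tr(a^-1 b a^3) * tr(b) - tr(a^-1 b a^3 b) = -x^3*y*z + x^4 + x^2*y^2 + x^2*z^2 + x*y*z - 4*x^2 - y^2 - z^2 + 2
tr(a b^-1 a^-2 b a^2) = tr(b a^3 b^-1 a^-1) * tr(a) - tr(b a^3 b^-1) = -x^4*y*z + x^5 + x^3*y^2 + x^3*z^2 + x^2*y*z - 5*x^3 - x*y^2 - x*z^2 + 5*x
tr(b a^2 b) = tr(b) * tr(a^2 b) - tr(a^2) = x*y*z - x^2 - y^2 + 2
tr(a b a^2 b a) = tr(a) * tr(b a^2 b a) - tr(b a^2 b) = x^2*z^2 - 2*x*y*z + y^2 - 2
tr(b a b a b a) = tr(b a) * tr(b a b a) - tr(b^-1 a^-1)   [split at repeated b] = z^3 - 3*z
tr(b a b a b) = tr(b) * tr(a b a b) - tr(a b a) = y*z^2 - x*z - y
tr(a b a^2 b a b) = tr(a) * tr(b a b a b a) - tr(b a b a b) = x*z^3 - y*z^2 - 2*x*z + y
tr(b a^2 b a b^-1 a) = tr(a b a^2 b a) * tr(b) - tr(a b a^2 b a b) = x^2*y*z^2 - 2*x*y^2*z - x*z^3 + y^3 + y*z^2 + 2*x*z - 3*y
tr(b a^2 b a b^-1 a^-1) = tr(b a^2 b a b^-1) * tr(a) - tr(b a^2 b a b^-1 a) = -x^2*y*z^2 + x^3*z + 2*x*y^2*z + x*z^3 - x^2*y - y^3 - y*z^2 - 3*x*z + 3*y
tr(a b^-1 a^-2 b a^2 b) = tr(b a^2 b a b^-1 a^-1) * tr(a) - tr(b a^2 b a b^-1) = -x^3*y*z^2 + x^4*z + 2*x^2*y^2*z + x^2*z^3 - x^3*y - x*y^3 - x*y*z^2 - 4*x^2*z + 4*x*y + z
tr(a^-2 b a^2 b^-1 a b^-1) = tr(a b^-1 a^-2 b a^2) * tr(b) - tr(a b^-1 a^-2 b a^2 b) = -x^4*y^2*z + x^5*y + x^3*y^3 + 2*x^3*y*z^2 - x^4*z - x^2*y^2*z - x^2*z^3 - 4*x^3*y + 4*x^2*z + x*y - z

-x^4*y^2*z + x^5*y + x^3*y^3 + 2*x^3*y*z^2 - x^4*z - x^2*y^2*z - x^2*z^3 - 4*x^3*y + 4*x^2*z + x*y - z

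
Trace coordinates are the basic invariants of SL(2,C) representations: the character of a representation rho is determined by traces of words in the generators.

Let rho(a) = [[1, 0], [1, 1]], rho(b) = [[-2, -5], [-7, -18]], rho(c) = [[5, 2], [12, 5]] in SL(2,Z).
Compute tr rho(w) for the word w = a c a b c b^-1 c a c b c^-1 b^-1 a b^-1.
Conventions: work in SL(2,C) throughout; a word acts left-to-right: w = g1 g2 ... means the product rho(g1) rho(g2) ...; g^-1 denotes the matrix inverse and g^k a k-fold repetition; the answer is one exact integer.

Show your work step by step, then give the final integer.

rho(a) = [[1, 0], [1, 1]]
... * rho(c) = [[5, 2], [12, 5]]  ->  [[5, 2], [17, 7]]
... * rho(a) = [[1, 0], [1, 1]]  ->  [[7, 2], [24, 7]]
... * rho(b) = [[-2, -5], [-7, -18]]  ->  [[-28, -71], [-97, -246]]
... * rho(c) = [[5, 2], [12, 5]]  ->  [[-992, -411], [-3437, -1424]]
... * rho(b^-1) = [[-18, 5], [7, -2]]  ->  [[14979, -4138], [51898, -14337]]
... * rho(c) = [[5, 2], [12, 5]]  ->  [[25239, 9268], [87446, 32111]]
... * rho(a) = [[1, 0], [1, 1]]  ->  [[34507, 9268], [119557, 32111]]
... * rho(c) = [[5, 2], [12, 5]]  ->  [[283751, 115354], [983117, 399669]]
... * rho(b) = [[-2, -5], [-7, -18]]  ->  [[-1374980, -3495127], [-4763917, -12109627]]
... * rho(c^-1) = [[5, -2], [-12, 5]]  ->  [[35066624, -14725675], [121495939, -51020301]]
... * rho(b^-1) = [[-18, 5], [7, -2]]  ->  [[-734278957, 204784470], [-2544069009, 709520297]]
... * rho(a) = [[1, 0], [1, 1]]  ->  [[-529494487, 204784470], [-1834548712, 709520297]]
... * rho(b^-1) = [[-18, 5], [7, -2]]  ->  [[10964392056, -3057041375], [37988518895, -10591784154]]
tr = 10964392056 + -10591784154 = 372607902

372607902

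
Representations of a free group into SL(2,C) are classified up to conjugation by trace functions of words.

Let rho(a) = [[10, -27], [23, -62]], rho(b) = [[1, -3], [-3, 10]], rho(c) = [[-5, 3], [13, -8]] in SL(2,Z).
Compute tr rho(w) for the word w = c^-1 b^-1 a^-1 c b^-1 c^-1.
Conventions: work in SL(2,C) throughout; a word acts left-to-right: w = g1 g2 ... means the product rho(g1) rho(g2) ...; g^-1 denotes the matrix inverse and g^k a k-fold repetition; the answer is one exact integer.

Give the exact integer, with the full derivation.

rho(c^-1) = [[-8, -3], [-13, -5]]
... * rho(b^-1) = [[10, 3], [3, 1]]  ->  [[-89, -27], [-145, -44]]
... * rho(a^-1) = [[-62, 27], [-23, 10]]  ->  [[6139, -2673], [10002, -4355]]
... * rho(c) = [[-5, 3], [13, -8]]  ->  [[-65444, 39801], [-106625, 64846]]
... * rho(b^-1) = [[10, 3], [3, 1]]  ->  [[-535037, -156531], [-871712, -255029]]
... * rho(c^-1) = [[-8, -3], [-13, -5]]  ->  [[6315199, 2387766], [10289073, 3890281]]
tr = 6315199 + 3890281 = 10205480

10205480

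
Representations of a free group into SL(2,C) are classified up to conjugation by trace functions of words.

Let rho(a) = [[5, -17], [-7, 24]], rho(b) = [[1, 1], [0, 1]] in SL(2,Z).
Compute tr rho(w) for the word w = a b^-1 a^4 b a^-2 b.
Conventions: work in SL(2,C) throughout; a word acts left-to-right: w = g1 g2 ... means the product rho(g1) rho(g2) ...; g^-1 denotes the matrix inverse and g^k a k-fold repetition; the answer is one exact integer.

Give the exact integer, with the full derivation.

-1242273776

rho(a) = [[5, -17], [-7, 24]]
... * rho(b^-1) = [[1, -1], [0, 1]]  ->  [[5, -22], [-7, 31]]
... * rho(a) = [[5, -17], [-7, 24]]  ->  [[179, -613], [-252, 863]]
... * rho(a) = [[5, -17], [-7, 24]]  ->  [[5186, -17755], [-7301, 24996]]
... * rho(a) = [[5, -17], [-7, 24]]  ->  [[150215, -514282], [-211477, 724021]]
... * rho(a) = [[5, -17], [-7, 24]]  ->  [[4351049, -14896423], [-6125532, 20971613]]
... * rho(b) = [[1, 1], [0, 1]]  ->  [[4351049, -10545374], [-6125532, 14846081]]
... * rho(a^-1) = [[24, 17], [7, 5]]  ->  [[30607558, 21240963], [-43090201, -29903639]]
... * rho(a^-1) = [[24, 17], [7, 5]]  ->  [[883268133, 626533301], [-1243490297, -882051612]]
... * rho(b) = [[1, 1], [0, 1]]  ->  [[883268133, 1509801434], [-1243490297, -2125541909]]
tr = 883268133 + -2125541909 = -1242273776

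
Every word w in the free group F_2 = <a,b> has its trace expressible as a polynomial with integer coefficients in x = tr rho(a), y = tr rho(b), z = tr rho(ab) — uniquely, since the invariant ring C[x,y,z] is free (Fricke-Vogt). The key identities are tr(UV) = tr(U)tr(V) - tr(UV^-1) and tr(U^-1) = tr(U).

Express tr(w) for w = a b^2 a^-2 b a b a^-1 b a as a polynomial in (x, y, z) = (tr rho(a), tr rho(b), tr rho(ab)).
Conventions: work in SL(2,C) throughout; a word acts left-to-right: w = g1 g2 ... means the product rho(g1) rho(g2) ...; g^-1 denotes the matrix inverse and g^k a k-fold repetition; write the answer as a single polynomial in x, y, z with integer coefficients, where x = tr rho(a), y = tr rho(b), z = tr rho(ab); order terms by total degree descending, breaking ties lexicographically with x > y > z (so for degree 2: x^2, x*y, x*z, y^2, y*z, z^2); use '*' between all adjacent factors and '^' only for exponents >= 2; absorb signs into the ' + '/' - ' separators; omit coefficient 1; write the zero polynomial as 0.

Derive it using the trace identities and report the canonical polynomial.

x^4*y^3*z^2 - 2*x^5*y^2*z - x^3*y^4*z - 2*x^3*y^2*z^3 + x^6*y + x^4*y^3 + 2*x^4*y*z^2 + x^2*y^3*z^2 + x^2*y*z^4 + 6*x^3*y^2*z + x*y^4*z - 6*x^4*y - 3*x^2*y^3 - 6*x^2*y*z^2 - y^3*z^2 - 2*x*y^2*z + 10*x^2*y + y^3 + 2*y*z^2 - 3*y

tr(a b a b) = tr(a b)*tr(a b) - tr(1)   [split at repeated a] = z^2 - 2
next, tr(a b a) = tr(a)*tr(b a) - tr(b) = x*z - y
tr(a b^2 a b) = tr(b)*tr(a b a b) - tr(a b a) = y*z^2 - x*z - y
and tr(b^2 a) = tr(b)*tr(a b) - tr(a) = y*z - x
tr(b^2) = tr(b)*tr(b) - tr(1) = y^2 - 2
tr(a b^2 a) = tr(a)*tr(b^2 a) - tr(b^2) = x*y*z - x^2 - y^2 + 2
tr(a b^2 a b^2) = tr(b)*tr(a b^2 a b) - tr(a b^2 a) = y^2*z^2 - 2*x*y*z + x^2 - 2
tr(b^3 a b^2 a) = tr(b)*tr(a b^2 a b^2) - tr(a b^2 a b) = y^3*z^2 - 2*x*y^2*z + x^2*y - y*z^2 + x*z - y
tr(a b^3) = tr(b)*tr(a b^2) - tr(a b) = y^2*z - x*y - z
tr(a b^4) = tr(b)*tr(a b^3) - tr(a b^2) = y^3*z - x*y^2 - 2*y*z + x
and tr(b^3 a b^2) = tr(b)*tr(a b^4) - tr(a b^3) = y^4*z - x*y^3 - 3*y^2*z + 2*x*y + z
next, tr(b a^2 b^3 a b) = tr(a)*tr(b^3 a b^2 a) - tr(b^3 a b^2) = x*y^3*z^2 - 2*x^2*y^2*z - y^4*z + x^3*y + x*y^3 - x*y*z^2 + x^2*z + 3*y^2*z - 3*x*y - z
tr(b a b a b a) = tr(a b a b)*tr(a b) - tr(b a)   [split at repeated a] = z^3 - 3*z
tr(a b a b a^2 b) = tr(a)*tr(b a b a b a) - tr(b a b a b) = x*z^3 - y*z^2 - 2*x*z + y
tr(a b a b a) = tr(a)*tr(b a b a) - tr(b a b) = x*z^2 - y*z - x
tr(a b a b a^2) = tr(a)*tr(a b a b a) - tr(a b a b) = x^2*z^2 - x*y*z - x^2 - z^2 + 2
and tr(b a b a b a^2 b) = tr(b)*tr(a b a b a^2 b) - tr(a b a b a^2) = x*y*z^3 - x^2*z^2 - y^2*z^2 - x*y*z + x^2 + y^2 + z^2 - 2
tr(b a^2 b^3 a b a) = tr(b)*tr(b a b a b a^2 b) - tr(b a b a b a^2) = x*y^2*z^3 - x^2*y*z^2 - y^3*z^2 - x*y^2*z - x*z^3 + x^2*y + y^3 + 2*y*z^2 + 2*x*z - 3*y
and tr(b a b a^-1 b a^2 b^2) = tr(b a^2 b^3 a b)*tr(a) - tr(b a^2 b^3 a b a) = x^2*y^3*z^2 - 2*x^3*y^2*z - x*y^4*z - x*y^2*z^3 + x^4*y + x^2*y^3 + y^3*z^2 + x^3*z + 4*x*y^2*z + x*z^3 - 4*x^2*y - y^3 - 2*y*z^2 - 3*x*z + 3*y
next, tr(a b a b^2 a^2 b) = tr(b)*tr(a^2 b a b a b) - tr(a^2 b a b a) = x*y*z^3 - x^2*z^2 - y^2*z^2 - x*y*z + x^2 + y^2 + z^2 - 2
tr(a^2 b a) = tr(a)*tr(b a^2) - tr(b a) = x^2*z - x*y - z
and tr(b a b^2 a^2) = tr(b)*tr(a^2 b a b) - tr(a^2 b a) = x*y*z^2 - x^2*z - y^2*z + z
next, tr(a b a b^2 a^2) = tr(a)*tr(b a b^2 a^2) - tr(b a b^2 a) = x^2*y*z^2 - x^3*z - x*y^2*z - y*z^2 + 2*x*z + y
tr(b a^2 b^2 a b a b) = tr(b)*tr(a b a b^2 a^2 b) - tr(a b a b^2 a^2) = x*y^2*z^3 - 2*x^2*y*z^2 - y^3*z^2 + x^3*z + x^2*y + y^3 + 2*y*z^2 - 2*x*z - 3*y
next, tr(b a b a b a b a) = tr(a b)*tr(a b a b a b) - tr(a^-1 b^-1 a^-1 b^-1)   [split at repeated a] = z^4 - 4*z^2 + 2
next, tr(b a b a b a b) = tr(b)*tr(a b a b a b) - tr(a b a b a) = y*z^3 - x*z^2 - 2*y*z + x
next, tr(a b a b a b a^2 b) = tr(a)*tr(b a b a b a b a) - tr(b a b a b a b) = x*z^4 - y*z^3 - 3*x*z^2 + 2*y*z + x
next, tr(a b a b a b a^2) = tr(a)*tr(a b a b a b a) - tr(a b a b a b) = x^2*z^3 - x*y*z^2 - 2*x^2*z - z^3 + x*y + 3*z
next, tr(b a^2 b^2 a b a b a) = tr(b)*tr(a b a b a b a^2 b) - tr(a b a b a b a^2) = x*y*z^4 - x^2*z^3 - y^2*z^3 - 2*x*y*z^2 + 2*x^2*z + 2*y^2*z + z^3 - 3*z
tr(b a b a^-1 b a^2 b^2 a) = tr(b a^2 b^2 a b a b)*tr(a) - tr(b a^2 b^2 a b a b a) = x^2*y^2*z^3 - 2*x^3*y*z^2 - x*y^3*z^2 - x*y*z^4 + x^4*z + x^2*z^3 + y^2*z^3 + x^3*y + x*y^3 + 4*x*y*z^2 - 4*x^2*z - 2*y^2*z - z^3 - 3*x*y + 3*z
tr(a^-1 b a b a^-1 b a^2 b^2) = tr(b a b a^-1 b a^2 b^2)*tr(a) - tr(b a b a^-1 b a^2 b^2 a) = x^3*y^3*z^2 - 2*x^4*y^2*z - x^2*y^4*z - 2*x^2*y^2*z^3 + x^5*y + x^3*y^3 + 2*x^3*y*z^2 + 2*x*y^3*z^2 + x*y*z^4 + 4*x^2*y^2*z - y^2*z^3 - 5*x^3*y - 2*x*y^3 - 6*x*y*z^2 + x^2*z + 2*y^2*z + z^3 + 6*x*y - 3*z
tr(a b^2 a^-2 b a b a^-1 b a) = tr(a^-1 b a b a^-1 b a^2 b^2)*tr(a) - tr(a^-1 b a b a^-1 b a^2 b^2 a) = x^4*y^3*z^2 - 2*x^5*y^2*z - x^3*y^4*z - 2*x^3*y^2*z^3 + x^6*y + x^4*y^3 + 2*x^4*y*z^2 + x^2*y^3*z^2 + x^2*y*z^4 + 6*x^3*y^2*z + x*y^4*z - 6*x^4*y - 3*x^2*y^3 - 6*x^2*y*z^2 - y^3*z^2 - 2*x*y^2*z + 10*x^2*y + y^3 + 2*y*z^2 - 3*y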